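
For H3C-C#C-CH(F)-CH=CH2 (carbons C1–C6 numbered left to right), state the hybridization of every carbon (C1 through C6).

C1 (4 σ bonds) has steric number 4: sp3.
C2 has 2 σ bonds, plus two π bonds: steric number 2 → sp.
C3 has 2 σ bonds, plus two π bonds: steric number 2 → sp.
C4: 4 σ bonds; 4 regions of electron density → sp3.
C5 — 3 σ bonds, plus one π bond. Steric number 3, so sp2.
C6 — 3 σ bonds, plus one π bond. Steric number 3, so sp2.

C1 sp3, C2 sp, C3 sp, C4 sp3, C5 sp2, C6 sp2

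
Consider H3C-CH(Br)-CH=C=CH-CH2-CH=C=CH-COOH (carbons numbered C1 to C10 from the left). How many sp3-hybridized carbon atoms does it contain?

3

C1: sp3 ✓
C2: sp3 ✓
C3: sp2
C4: sp
C5: sp2
C6: sp3 ✓
C7: sp2
C8: sp
C9: sp2
C10: sp2
C1, C2, C6 → 3 sp3 carbons.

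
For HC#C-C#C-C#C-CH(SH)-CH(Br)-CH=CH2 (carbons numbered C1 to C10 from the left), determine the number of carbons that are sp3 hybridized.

2

C1: sp
C2: sp
C3: sp
C4: sp
C5: sp
C6: sp
C7: sp3 ✓
C8: sp3 ✓
C9: sp2
C10: sp2
C7, C8 → 2 sp3 carbons.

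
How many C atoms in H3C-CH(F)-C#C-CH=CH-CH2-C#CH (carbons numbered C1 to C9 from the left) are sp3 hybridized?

3

C1: sp3 ✓
C2: sp3 ✓
C3: sp
C4: sp
C5: sp2
C6: sp2
C7: sp3 ✓
C8: sp
C9: sp
C1, C2, C7 → 3 sp3 carbons.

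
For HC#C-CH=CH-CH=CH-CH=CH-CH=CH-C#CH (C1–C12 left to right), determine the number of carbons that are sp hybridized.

4

C1: sp ✓
C2: sp ✓
C3: sp2
C4: sp2
C5: sp2
C6: sp2
C7: sp2
C8: sp2
C9: sp2
C10: sp2
C11: sp ✓
C12: sp ✓
C1, C2, C11, C12 → 4 sp carbons.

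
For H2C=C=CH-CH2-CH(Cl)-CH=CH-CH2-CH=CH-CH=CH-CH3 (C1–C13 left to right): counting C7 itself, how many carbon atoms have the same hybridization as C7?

C7 is sp2 (one π bond).
C1: sp2 ✓
C2: sp
C3: sp2 ✓
C4: sp3
C5: sp3
C6: sp2 ✓
C7: sp2 ✓
C8: sp3
C9: sp2 ✓
C10: sp2 ✓
C11: sp2 ✓
C12: sp2 ✓
C13: sp3
8 carbons are sp2.

8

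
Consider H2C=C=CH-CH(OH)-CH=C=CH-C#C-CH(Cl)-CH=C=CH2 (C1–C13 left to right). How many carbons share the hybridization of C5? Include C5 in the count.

C5 is sp2 (one π bond).
C1: sp2 ✓
C2: sp
C3: sp2 ✓
C4: sp3
C5: sp2 ✓
C6: sp
C7: sp2 ✓
C8: sp
C9: sp
C10: sp3
C11: sp2 ✓
C12: sp
C13: sp2 ✓
6 carbons are sp2.

6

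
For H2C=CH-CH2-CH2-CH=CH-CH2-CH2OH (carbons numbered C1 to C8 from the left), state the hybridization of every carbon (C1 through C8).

C1: 3 σ bonds, plus one π bond — 3 electron domains, sp2.
C2 — 3 σ bonds, plus one π bond. Steric number 3, so sp2.
C3 carries 4 σ bonds, giving a steric number of 4, so it is sp3.
C4: 4 σ bonds; 4 regions of electron density → sp3.
C5: 3 σ bonds, plus one π bond — 3 electron domains, sp2.
C6 (3 σ bonds, plus one π bond) has steric number 3: sp2.
C7 carries 4 σ bonds, giving a steric number of 4, so it is sp3.
C8 carries 4 σ bonds, giving a steric number of 4, so it is sp3.

C1 sp2, C2 sp2, C3 sp3, C4 sp3, C5 sp2, C6 sp2, C7 sp3, C8 sp3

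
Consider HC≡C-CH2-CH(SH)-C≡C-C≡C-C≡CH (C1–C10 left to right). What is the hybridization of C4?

C4: 4 σ bonds; 4 regions of electron density → sp3.

sp³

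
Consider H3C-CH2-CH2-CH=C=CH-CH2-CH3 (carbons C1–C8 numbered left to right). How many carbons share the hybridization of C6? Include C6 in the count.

C6 is sp2 (one π bond).
C1: sp3
C2: sp3
C3: sp3
C4: sp2 ✓
C5: sp
C6: sp2 ✓
C7: sp3
C8: sp3
2 carbons are sp2.

2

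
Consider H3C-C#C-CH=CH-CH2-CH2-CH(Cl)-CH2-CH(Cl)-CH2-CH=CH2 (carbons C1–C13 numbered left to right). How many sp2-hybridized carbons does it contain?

4

C1: sp3
C2: sp
C3: sp
C4: sp2 ✓
C5: sp2 ✓
C6: sp3
C7: sp3
C8: sp3
C9: sp3
C10: sp3
C11: sp3
C12: sp2 ✓
C13: sp2 ✓
C4, C5, C12, C13 → 4 sp2 carbons.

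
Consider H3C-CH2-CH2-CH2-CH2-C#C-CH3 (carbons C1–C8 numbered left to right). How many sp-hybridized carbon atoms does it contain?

C1: sp3
C2: sp3
C3: sp3
C4: sp3
C5: sp3
C6: sp ✓
C7: sp ✓
C8: sp3
C6, C7 → 2 sp carbons.

2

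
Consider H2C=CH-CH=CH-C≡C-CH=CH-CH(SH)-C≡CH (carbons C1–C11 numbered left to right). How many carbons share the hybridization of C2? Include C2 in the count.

C2 is sp2 (one π bond).
C1: sp2 ✓
C2: sp2 ✓
C3: sp2 ✓
C4: sp2 ✓
C5: sp
C6: sp
C7: sp2 ✓
C8: sp2 ✓
C9: sp3
C10: sp
C11: sp
6 carbons are sp2.

6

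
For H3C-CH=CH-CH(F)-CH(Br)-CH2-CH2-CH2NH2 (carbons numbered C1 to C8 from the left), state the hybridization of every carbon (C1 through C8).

C1: 4 σ bonds; 4 regions of electron density → sp3.
C2: 3 σ bonds, plus one π bond — 3 electron domains, sp2.
C3: 3 σ bonds, plus one π bond; 3 regions of electron density → sp2.
C4: 4 σ bonds; 4 regions of electron density → sp3.
C5 carries 4 σ bonds, giving a steric number of 4, so it is sp3.
C6: 4 σ bonds — 4 electron domains, sp3.
C7 has 4 σ bonds: steric number 4 → sp3.
C8 has 4 σ bonds: steric number 4 → sp3.

C1 sp3, C2 sp2, C3 sp2, C4 sp3, C5 sp3, C6 sp3, C7 sp3, C8 sp3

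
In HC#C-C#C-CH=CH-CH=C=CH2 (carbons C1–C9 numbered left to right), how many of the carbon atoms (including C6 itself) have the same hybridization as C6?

C6 is sp2 (one π bond).
C1: sp
C2: sp
C3: sp
C4: sp
C5: sp2 ✓
C6: sp2 ✓
C7: sp2 ✓
C8: sp
C9: sp2 ✓
4 carbons are sp2.

4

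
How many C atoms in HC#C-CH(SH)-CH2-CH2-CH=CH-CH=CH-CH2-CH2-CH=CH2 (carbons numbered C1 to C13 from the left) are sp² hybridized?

C1: sp
C2: sp
C3: sp3
C4: sp3
C5: sp3
C6: sp2 ✓
C7: sp2 ✓
C8: sp2 ✓
C9: sp2 ✓
C10: sp3
C11: sp3
C12: sp2 ✓
C13: sp2 ✓
C6, C7, C8, C9, C12, C13 → 6 sp2 carbons.

6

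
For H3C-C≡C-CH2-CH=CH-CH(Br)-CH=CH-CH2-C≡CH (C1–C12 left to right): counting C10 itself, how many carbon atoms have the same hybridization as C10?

4

C10 is sp3 (only σ bonds).
C1: sp3 ✓
C2: sp
C3: sp
C4: sp3 ✓
C5: sp2
C6: sp2
C7: sp3 ✓
C8: sp2
C9: sp2
C10: sp3 ✓
C11: sp
C12: sp
4 carbons are sp3.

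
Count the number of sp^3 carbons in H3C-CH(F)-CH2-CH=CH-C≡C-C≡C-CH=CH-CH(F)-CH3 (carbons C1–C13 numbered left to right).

5

C1: sp3 ✓
C2: sp3 ✓
C3: sp3 ✓
C4: sp2
C5: sp2
C6: sp
C7: sp
C8: sp
C9: sp
C10: sp2
C11: sp2
C12: sp3 ✓
C13: sp3 ✓
C1, C2, C3, C12, C13 → 5 sp3 carbons.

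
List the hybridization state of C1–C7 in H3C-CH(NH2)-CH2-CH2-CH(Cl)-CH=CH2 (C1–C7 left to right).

C1 sp3, C2 sp3, C3 sp3, C4 sp3, C5 sp3, C6 sp2, C7 sp2

C1 (4 σ bonds) has steric number 4: sp3.
C2 has 4 σ bonds: steric number 4 → sp3.
C3 is sp3: 4 σ bonds, 4 electron-density regions.
C4 has 4 σ bonds: steric number 4 → sp3.
C5 — 4 σ bonds. Steric number 4, so sp3.
C6 has 3 σ bonds, plus one π bond: steric number 3 → sp2.
C7 (3 σ bonds, plus one π bond) has steric number 3: sp2.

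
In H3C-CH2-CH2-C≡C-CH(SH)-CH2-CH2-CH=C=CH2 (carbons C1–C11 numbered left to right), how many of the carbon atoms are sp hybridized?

C1: sp3
C2: sp3
C3: sp3
C4: sp ✓
C5: sp ✓
C6: sp3
C7: sp3
C8: sp3
C9: sp2
C10: sp ✓
C11: sp2
C4, C5, C10 → 3 sp carbons.

3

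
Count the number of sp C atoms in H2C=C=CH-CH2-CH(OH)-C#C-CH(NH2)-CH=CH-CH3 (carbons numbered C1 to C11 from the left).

3

C1: sp2
C2: sp ✓
C3: sp2
C4: sp3
C5: sp3
C6: sp ✓
C7: sp ✓
C8: sp3
C9: sp2
C10: sp2
C11: sp3
C2, C6, C7 → 3 sp carbons.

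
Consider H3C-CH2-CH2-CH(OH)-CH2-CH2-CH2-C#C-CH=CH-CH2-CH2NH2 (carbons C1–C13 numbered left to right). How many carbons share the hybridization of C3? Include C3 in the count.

9

C3 is sp3 (only σ bonds).
C1: sp3 ✓
C2: sp3 ✓
C3: sp3 ✓
C4: sp3 ✓
C5: sp3 ✓
C6: sp3 ✓
C7: sp3 ✓
C8: sp
C9: sp
C10: sp2
C11: sp2
C12: sp3 ✓
C13: sp3 ✓
9 carbons are sp3.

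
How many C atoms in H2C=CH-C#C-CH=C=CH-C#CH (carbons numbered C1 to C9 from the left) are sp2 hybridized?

4

C1: sp2 ✓
C2: sp2 ✓
C3: sp
C4: sp
C5: sp2 ✓
C6: sp
C7: sp2 ✓
C8: sp
C9: sp
C1, C2, C5, C7 → 4 sp2 carbons.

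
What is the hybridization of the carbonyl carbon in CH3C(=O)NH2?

sp^2

The carbonyl carbon — 3 σ bonds, plus one π bond. Steric number 3, so sp2.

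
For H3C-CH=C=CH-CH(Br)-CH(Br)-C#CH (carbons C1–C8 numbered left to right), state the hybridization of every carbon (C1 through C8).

C1 has 4 σ bonds: steric number 4 → sp3.
C2 has 3 σ bonds, plus one π bond: steric number 3 → sp2.
C3 is sp: 2 σ bonds, plus two π bonds, 2 electron-density regions.
C4: 3 σ bonds, plus one π bond; 3 regions of electron density → sp2.
C5 (4 σ bonds) has steric number 4: sp3.
C6 — 4 σ bonds. Steric number 4, so sp3.
C7 (2 σ bonds, plus two π bonds) has steric number 2: sp.
C8: 2 σ bonds, plus two π bonds; 2 regions of electron density → sp.

C1 sp3, C2 sp2, C3 sp, C4 sp2, C5 sp3, C6 sp3, C7 sp, C8 sp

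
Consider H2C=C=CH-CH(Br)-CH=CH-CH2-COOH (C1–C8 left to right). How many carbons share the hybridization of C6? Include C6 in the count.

C6 is sp2 (one π bond).
C1: sp2 ✓
C2: sp
C3: sp2 ✓
C4: sp3
C5: sp2 ✓
C6: sp2 ✓
C7: sp3
C8: sp2 ✓
5 carbons are sp2.

5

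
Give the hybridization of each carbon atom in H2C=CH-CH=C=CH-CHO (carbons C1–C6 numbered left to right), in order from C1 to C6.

C1: 3 σ bonds, plus one π bond — 3 electron domains, sp2.
C2 (3 σ bonds, plus one π bond) has steric number 3: sp2.
C3: 3 σ bonds, plus one π bond — 3 electron domains, sp2.
C4 has 2 σ bonds, plus two π bonds: steric number 2 → sp.
C5 (3 σ bonds, plus one π bond) has steric number 3: sp2.
C6: 3 σ bonds, plus one π bond — 3 electron domains, sp2.

C1 sp2, C2 sp2, C3 sp2, C4 sp, C5 sp2, C6 sp2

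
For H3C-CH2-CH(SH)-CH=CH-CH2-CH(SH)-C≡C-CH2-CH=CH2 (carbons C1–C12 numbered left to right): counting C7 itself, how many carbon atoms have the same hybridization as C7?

6

C7 is sp3 (only σ bonds).
C1: sp3 ✓
C2: sp3 ✓
C3: sp3 ✓
C4: sp2
C5: sp2
C6: sp3 ✓
C7: sp3 ✓
C8: sp
C9: sp
C10: sp3 ✓
C11: sp2
C12: sp2
6 carbons are sp3.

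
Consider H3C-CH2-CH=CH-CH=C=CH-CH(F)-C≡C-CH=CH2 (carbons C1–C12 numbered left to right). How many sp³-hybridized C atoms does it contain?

C1: sp3 ✓
C2: sp3 ✓
C3: sp2
C4: sp2
C5: sp2
C6: sp
C7: sp2
C8: sp3 ✓
C9: sp
C10: sp
C11: sp2
C12: sp2
C1, C2, C8 → 3 sp3 carbons.

3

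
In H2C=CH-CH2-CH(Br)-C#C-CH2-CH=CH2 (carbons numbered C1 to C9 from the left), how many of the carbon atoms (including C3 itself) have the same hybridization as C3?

3

C3 is sp3 (only σ bonds).
C1: sp2
C2: sp2
C3: sp3 ✓
C4: sp3 ✓
C5: sp
C6: sp
C7: sp3 ✓
C8: sp2
C9: sp2
3 carbons are sp3.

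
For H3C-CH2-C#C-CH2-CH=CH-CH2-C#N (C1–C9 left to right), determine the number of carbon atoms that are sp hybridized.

C1: sp3
C2: sp3
C3: sp ✓
C4: sp ✓
C5: sp3
C6: sp2
C7: sp2
C8: sp3
C9: sp ✓
C3, C4, C9 → 3 sp carbons.

3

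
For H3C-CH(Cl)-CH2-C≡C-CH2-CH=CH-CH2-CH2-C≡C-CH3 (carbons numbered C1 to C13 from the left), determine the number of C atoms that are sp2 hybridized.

2

C1: sp3
C2: sp3
C3: sp3
C4: sp
C5: sp
C6: sp3
C7: sp2 ✓
C8: sp2 ✓
C9: sp3
C10: sp3
C11: sp
C12: sp
C13: sp3
C7, C8 → 2 sp2 carbons.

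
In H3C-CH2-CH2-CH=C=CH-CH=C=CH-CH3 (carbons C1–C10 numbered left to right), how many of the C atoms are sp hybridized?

2

C1: sp3
C2: sp3
C3: sp3
C4: sp2
C5: sp ✓
C6: sp2
C7: sp2
C8: sp ✓
C9: sp2
C10: sp3
C5, C8 → 2 sp carbons.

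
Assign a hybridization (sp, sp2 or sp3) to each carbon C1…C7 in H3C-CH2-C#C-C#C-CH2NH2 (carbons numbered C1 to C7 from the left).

C1 (4 σ bonds) has steric number 4: sp3.
C2: 4 σ bonds; 4 regions of electron density → sp3.
C3 — 2 σ bonds, plus two π bonds. Steric number 2, so sp.
C4 has 2 σ bonds, plus two π bonds: steric number 2 → sp.
C5: 2 σ bonds, plus two π bonds; 2 regions of electron density → sp.
C6 is sp: 2 σ bonds, plus two π bonds, 2 electron-density regions.
C7: 4 σ bonds — 4 electron domains, sp3.

C1 sp3, C2 sp3, C3 sp, C4 sp, C5 sp, C6 sp, C7 sp3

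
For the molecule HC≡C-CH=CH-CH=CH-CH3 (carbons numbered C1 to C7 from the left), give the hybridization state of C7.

sp^3

C7 — 4 σ bonds. Steric number 4, so sp3.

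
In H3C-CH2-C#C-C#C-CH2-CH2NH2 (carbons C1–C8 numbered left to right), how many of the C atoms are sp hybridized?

C1: sp3
C2: sp3
C3: sp ✓
C4: sp ✓
C5: sp ✓
C6: sp ✓
C7: sp3
C8: sp3
C3, C4, C5, C6 → 4 sp carbons.

4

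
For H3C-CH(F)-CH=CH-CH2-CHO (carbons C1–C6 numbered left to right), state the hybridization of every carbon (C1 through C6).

C1 sp3, C2 sp3, C3 sp2, C4 sp2, C5 sp3, C6 sp2

C1: 4 σ bonds — 4 electron domains, sp3.
C2: 4 σ bonds — 4 electron domains, sp3.
C3 (3 σ bonds, plus one π bond) has steric number 3: sp2.
C4 — 3 σ bonds, plus one π bond. Steric number 3, so sp2.
C5: 4 σ bonds — 4 electron domains, sp3.
C6 — 3 σ bonds, plus one π bond. Steric number 3, so sp2.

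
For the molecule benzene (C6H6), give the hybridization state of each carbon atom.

Every ring carbon has three σ bonds and contributes one p electron to the aromatic π system.

sp2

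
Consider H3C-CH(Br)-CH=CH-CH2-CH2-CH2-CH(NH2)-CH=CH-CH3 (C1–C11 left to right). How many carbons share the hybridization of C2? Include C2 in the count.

7

C2 is sp3 (only σ bonds).
C1: sp3 ✓
C2: sp3 ✓
C3: sp2
C4: sp2
C5: sp3 ✓
C6: sp3 ✓
C7: sp3 ✓
C8: sp3 ✓
C9: sp2
C10: sp2
C11: sp3 ✓
7 carbons are sp3.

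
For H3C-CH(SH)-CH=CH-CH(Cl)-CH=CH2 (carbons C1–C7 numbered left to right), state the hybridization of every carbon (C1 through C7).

C1 sp3, C2 sp3, C3 sp2, C4 sp2, C5 sp3, C6 sp2, C7 sp2

C1 (4 σ bonds) has steric number 4: sp3.
C2: 4 σ bonds — 4 electron domains, sp3.
C3: 3 σ bonds, plus one π bond; 3 regions of electron density → sp2.
C4 carries 3 σ bonds, plus one π bond, giving a steric number of 3, so it is sp2.
C5: 4 σ bonds; 4 regions of electron density → sp3.
C6 carries 3 σ bonds, plus one π bond, giving a steric number of 3, so it is sp2.
C7 — 3 σ bonds, plus one π bond. Steric number 3, so sp2.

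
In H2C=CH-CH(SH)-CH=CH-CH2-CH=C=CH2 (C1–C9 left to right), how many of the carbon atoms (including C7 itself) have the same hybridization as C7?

6

C7 is sp2 (one π bond).
C1: sp2 ✓
C2: sp2 ✓
C3: sp3
C4: sp2 ✓
C5: sp2 ✓
C6: sp3
C7: sp2 ✓
C8: sp
C9: sp2 ✓
6 carbons are sp2.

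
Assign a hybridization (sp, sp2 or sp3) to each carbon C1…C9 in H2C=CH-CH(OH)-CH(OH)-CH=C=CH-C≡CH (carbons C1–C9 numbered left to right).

C1 sp2, C2 sp2, C3 sp3, C4 sp3, C5 sp2, C6 sp, C7 sp2, C8 sp, C9 sp

C1 — 3 σ bonds, plus one π bond. Steric number 3, so sp2.
C2 is sp2: 3 σ bonds, plus one π bond, 3 electron-density regions.
C3 is sp3: 4 σ bonds, 4 electron-density regions.
C4 carries 4 σ bonds, giving a steric number of 4, so it is sp3.
C5 (3 σ bonds, plus one π bond) has steric number 3: sp2.
C6 is sp: 2 σ bonds, plus two π bonds, 2 electron-density regions.
C7 has 3 σ bonds, plus one π bond: steric number 3 → sp2.
C8 is sp: 2 σ bonds, plus two π bonds, 2 electron-density regions.
C9 carries 2 σ bonds, plus two π bonds, giving a steric number of 2, so it is sp.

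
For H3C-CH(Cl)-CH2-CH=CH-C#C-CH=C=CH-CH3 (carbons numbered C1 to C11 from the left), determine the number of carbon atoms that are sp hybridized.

C1: sp3
C2: sp3
C3: sp3
C4: sp2
C5: sp2
C6: sp ✓
C7: sp ✓
C8: sp2
C9: sp ✓
C10: sp2
C11: sp3
C6, C7, C9 → 3 sp carbons.

3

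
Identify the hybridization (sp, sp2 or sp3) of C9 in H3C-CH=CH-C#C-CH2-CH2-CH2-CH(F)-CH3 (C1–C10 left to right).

C9: 4 σ bonds — 4 electron domains, sp3.

sp³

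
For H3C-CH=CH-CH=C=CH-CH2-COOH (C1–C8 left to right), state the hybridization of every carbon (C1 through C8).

C1 has 4 σ bonds: steric number 4 → sp3.
C2: 3 σ bonds, plus one π bond; 3 regions of electron density → sp2.
C3: 3 σ bonds, plus one π bond; 3 regions of electron density → sp2.
C4 is sp2: 3 σ bonds, plus one π bond, 3 electron-density regions.
C5: 2 σ bonds, plus two π bonds — 2 electron domains, sp.
C6 has 3 σ bonds, plus one π bond: steric number 3 → sp2.
C7 is sp3: 4 σ bonds, 4 electron-density regions.
C8 has 3 σ bonds, plus one π bond: steric number 3 → sp2.

C1 sp3, C2 sp2, C3 sp2, C4 sp2, C5 sp, C6 sp2, C7 sp3, C8 sp2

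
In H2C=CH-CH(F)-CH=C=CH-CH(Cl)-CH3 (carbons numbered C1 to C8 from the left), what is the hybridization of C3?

C3 is sp3: 4 σ bonds, 4 electron-density regions.

sp^3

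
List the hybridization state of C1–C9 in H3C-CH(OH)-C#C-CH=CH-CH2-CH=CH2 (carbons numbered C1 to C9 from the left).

C1 sp3, C2 sp3, C3 sp, C4 sp, C5 sp2, C6 sp2, C7 sp3, C8 sp2, C9 sp2

C1 carries 4 σ bonds, giving a steric number of 4, so it is sp3.
C2: 4 σ bonds; 4 regions of electron density → sp3.
C3 — 2 σ bonds, plus two π bonds. Steric number 2, so sp.
C4 carries 2 σ bonds, plus two π bonds, giving a steric number of 2, so it is sp.
C5 — 3 σ bonds, plus one π bond. Steric number 3, so sp2.
C6 has 3 σ bonds, plus one π bond: steric number 3 → sp2.
C7 has 4 σ bonds: steric number 4 → sp3.
C8 — 3 σ bonds, plus one π bond. Steric number 3, so sp2.
C9 is sp2: 3 σ bonds, plus one π bond, 3 electron-density regions.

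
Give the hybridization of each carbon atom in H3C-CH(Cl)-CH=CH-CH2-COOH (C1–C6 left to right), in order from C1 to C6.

C1 has 4 σ bonds: steric number 4 → sp3.
C2 carries 4 σ bonds, giving a steric number of 4, so it is sp3.
C3: 3 σ bonds, plus one π bond; 3 regions of electron density → sp2.
C4 — 3 σ bonds, plus one π bond. Steric number 3, so sp2.
C5 (4 σ bonds) has steric number 4: sp3.
C6 (3 σ bonds, plus one π bond) has steric number 3: sp2.

C1 sp3, C2 sp3, C3 sp2, C4 sp2, C5 sp3, C6 sp2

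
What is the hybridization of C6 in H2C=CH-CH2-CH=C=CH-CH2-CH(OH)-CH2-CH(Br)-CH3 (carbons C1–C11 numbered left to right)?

sp^2

C6 is sp2: 3 σ bonds, plus one π bond, 3 electron-density regions.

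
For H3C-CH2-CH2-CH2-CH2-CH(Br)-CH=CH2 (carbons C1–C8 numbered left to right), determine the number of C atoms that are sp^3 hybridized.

C1: sp3 ✓
C2: sp3 ✓
C3: sp3 ✓
C4: sp3 ✓
C5: sp3 ✓
C6: sp3 ✓
C7: sp2
C8: sp2
C1, C2, C3, C4, C5, C6 → 6 sp3 carbons.

6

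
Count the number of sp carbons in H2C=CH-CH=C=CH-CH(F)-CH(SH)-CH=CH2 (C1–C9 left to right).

1

C1: sp2
C2: sp2
C3: sp2
C4: sp ✓
C5: sp2
C6: sp3
C7: sp3
C8: sp2
C9: sp2
C4 → 1 sp carbon.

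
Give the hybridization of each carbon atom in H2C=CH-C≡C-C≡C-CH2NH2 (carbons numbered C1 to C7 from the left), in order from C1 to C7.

C1 — 3 σ bonds, plus one π bond. Steric number 3, so sp2.
C2 has 3 σ bonds, plus one π bond: steric number 3 → sp2.
C3: 2 σ bonds, plus two π bonds — 2 electron domains, sp.
C4 carries 2 σ bonds, plus two π bonds, giving a steric number of 2, so it is sp.
C5 carries 2 σ bonds, plus two π bonds, giving a steric number of 2, so it is sp.
C6 — 2 σ bonds, plus two π bonds. Steric number 2, so sp.
C7: 4 σ bonds; 4 regions of electron density → sp3.

C1 sp2, C2 sp2, C3 sp, C4 sp, C5 sp, C6 sp, C7 sp3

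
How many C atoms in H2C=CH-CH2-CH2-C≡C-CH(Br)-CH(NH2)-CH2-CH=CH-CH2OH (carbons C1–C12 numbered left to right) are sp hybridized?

2

C1: sp2
C2: sp2
C3: sp3
C4: sp3
C5: sp ✓
C6: sp ✓
C7: sp3
C8: sp3
C9: sp3
C10: sp2
C11: sp2
C12: sp3
C5, C6 → 2 sp carbons.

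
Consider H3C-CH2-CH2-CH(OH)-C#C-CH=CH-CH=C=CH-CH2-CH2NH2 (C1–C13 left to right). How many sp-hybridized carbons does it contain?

3

C1: sp3
C2: sp3
C3: sp3
C4: sp3
C5: sp ✓
C6: sp ✓
C7: sp2
C8: sp2
C9: sp2
C10: sp ✓
C11: sp2
C12: sp3
C13: sp3
C5, C6, C10 → 3 sp carbons.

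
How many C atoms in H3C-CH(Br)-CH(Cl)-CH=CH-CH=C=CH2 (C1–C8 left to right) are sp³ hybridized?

3

C1: sp3 ✓
C2: sp3 ✓
C3: sp3 ✓
C4: sp2
C5: sp2
C6: sp2
C7: sp
C8: sp2
C1, C2, C3 → 3 sp3 carbons.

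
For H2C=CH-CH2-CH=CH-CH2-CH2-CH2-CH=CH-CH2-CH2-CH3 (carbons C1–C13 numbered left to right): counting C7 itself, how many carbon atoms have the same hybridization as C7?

C7 is sp3 (only σ bonds).
C1: sp2
C2: sp2
C3: sp3 ✓
C4: sp2
C5: sp2
C6: sp3 ✓
C7: sp3 ✓
C8: sp3 ✓
C9: sp2
C10: sp2
C11: sp3 ✓
C12: sp3 ✓
C13: sp3 ✓
7 carbons are sp3.

7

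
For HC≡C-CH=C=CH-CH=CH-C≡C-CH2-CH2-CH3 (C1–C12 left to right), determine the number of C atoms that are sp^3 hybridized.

3

C1: sp
C2: sp
C3: sp2
C4: sp
C5: sp2
C6: sp2
C7: sp2
C8: sp
C9: sp
C10: sp3 ✓
C11: sp3 ✓
C12: sp3 ✓
C10, C11, C12 → 3 sp3 carbons.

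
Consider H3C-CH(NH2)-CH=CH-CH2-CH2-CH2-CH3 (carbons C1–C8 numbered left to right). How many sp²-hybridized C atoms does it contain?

2

C1: sp3
C2: sp3
C3: sp2 ✓
C4: sp2 ✓
C5: sp3
C6: sp3
C7: sp3
C8: sp3
C3, C4 → 2 sp2 carbons.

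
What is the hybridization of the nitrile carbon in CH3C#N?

The nitrile carbon: 2 σ bonds, plus two π bonds — 2 electron domains, sp.

sp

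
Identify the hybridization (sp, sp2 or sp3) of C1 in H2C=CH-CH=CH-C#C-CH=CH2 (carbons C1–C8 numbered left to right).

sp²

C1 (3 σ bonds, plus one π bond) has steric number 3: sp2.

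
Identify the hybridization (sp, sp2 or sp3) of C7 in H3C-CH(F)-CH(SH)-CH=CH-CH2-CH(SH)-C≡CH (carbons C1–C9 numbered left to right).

C7 (4 σ bonds) has steric number 4: sp3.

sp3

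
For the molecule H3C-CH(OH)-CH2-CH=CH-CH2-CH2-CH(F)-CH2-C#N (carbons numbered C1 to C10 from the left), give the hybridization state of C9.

C9 carries 4 σ bonds, giving a steric number of 4, so it is sp3.

sp3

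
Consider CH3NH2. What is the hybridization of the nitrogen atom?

sp³

Three σ bonds + one lone pair = steric number 4 → sp3.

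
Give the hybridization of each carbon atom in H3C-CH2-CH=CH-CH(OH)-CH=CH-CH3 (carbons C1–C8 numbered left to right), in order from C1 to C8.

C1: 4 σ bonds — 4 electron domains, sp3.
C2: 4 σ bonds — 4 electron domains, sp3.
C3 carries 3 σ bonds, plus one π bond, giving a steric number of 3, so it is sp2.
C4 carries 3 σ bonds, plus one π bond, giving a steric number of 3, so it is sp2.
C5 — 4 σ bonds. Steric number 4, so sp3.
C6 (3 σ bonds, plus one π bond) has steric number 3: sp2.
C7: 3 σ bonds, plus one π bond; 3 regions of electron density → sp2.
C8 has 4 σ bonds: steric number 4 → sp3.

C1 sp3, C2 sp3, C3 sp2, C4 sp2, C5 sp3, C6 sp2, C7 sp2, C8 sp3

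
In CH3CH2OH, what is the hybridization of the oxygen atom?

sp^3

The oxygen atom — 2 σ bonds and 2 lone pairs. Steric number 4, so sp3.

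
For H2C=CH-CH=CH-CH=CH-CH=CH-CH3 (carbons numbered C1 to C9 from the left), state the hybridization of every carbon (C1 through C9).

C1 sp2, C2 sp2, C3 sp2, C4 sp2, C5 sp2, C6 sp2, C7 sp2, C8 sp2, C9 sp3

C1 carries 3 σ bonds, plus one π bond, giving a steric number of 3, so it is sp2.
C2 has 3 σ bonds, plus one π bond: steric number 3 → sp2.
C3 carries 3 σ bonds, plus one π bond, giving a steric number of 3, so it is sp2.
C4 is sp2: 3 σ bonds, plus one π bond, 3 electron-density regions.
C5 carries 3 σ bonds, plus one π bond, giving a steric number of 3, so it is sp2.
C6 (3 σ bonds, plus one π bond) has steric number 3: sp2.
C7 has 3 σ bonds, plus one π bond: steric number 3 → sp2.
C8 — 3 σ bonds, plus one π bond. Steric number 3, so sp2.
C9 has 4 σ bonds: steric number 4 → sp3.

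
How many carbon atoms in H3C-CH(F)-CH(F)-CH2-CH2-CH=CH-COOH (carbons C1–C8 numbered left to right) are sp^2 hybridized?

C1: sp3
C2: sp3
C3: sp3
C4: sp3
C5: sp3
C6: sp2 ✓
C7: sp2 ✓
C8: sp2 ✓
C6, C7, C8 → 3 sp2 carbons.

3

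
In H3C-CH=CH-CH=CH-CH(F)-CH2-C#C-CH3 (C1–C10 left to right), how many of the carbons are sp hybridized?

C1: sp3
C2: sp2
C3: sp2
C4: sp2
C5: sp2
C6: sp3
C7: sp3
C8: sp ✓
C9: sp ✓
C10: sp3
C8, C9 → 2 sp carbons.

2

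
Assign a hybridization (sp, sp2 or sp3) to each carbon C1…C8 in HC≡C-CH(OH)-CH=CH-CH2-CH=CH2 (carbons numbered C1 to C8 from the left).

C1 (2 σ bonds, plus two π bonds) has steric number 2: sp.
C2 is sp: 2 σ bonds, plus two π bonds, 2 electron-density regions.
C3 has 4 σ bonds: steric number 4 → sp3.
C4 has 3 σ bonds, plus one π bond: steric number 3 → sp2.
C5: 3 σ bonds, plus one π bond; 3 regions of electron density → sp2.
C6 (4 σ bonds) has steric number 4: sp3.
C7 has 3 σ bonds, plus one π bond: steric number 3 → sp2.
C8 (3 σ bonds, plus one π bond) has steric number 3: sp2.

C1 sp, C2 sp, C3 sp3, C4 sp2, C5 sp2, C6 sp3, C7 sp2, C8 sp2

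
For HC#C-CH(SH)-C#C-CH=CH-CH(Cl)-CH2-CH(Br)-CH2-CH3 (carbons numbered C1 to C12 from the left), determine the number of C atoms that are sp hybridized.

C1: sp ✓
C2: sp ✓
C3: sp3
C4: sp ✓
C5: sp ✓
C6: sp2
C7: sp2
C8: sp3
C9: sp3
C10: sp3
C11: sp3
C12: sp3
C1, C2, C4, C5 → 4 sp carbons.

4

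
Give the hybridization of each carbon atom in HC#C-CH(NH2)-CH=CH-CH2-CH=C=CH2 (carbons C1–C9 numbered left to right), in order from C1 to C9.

C1 — 2 σ bonds, plus two π bonds. Steric number 2, so sp.
C2 — 2 σ bonds, plus two π bonds. Steric number 2, so sp.
C3 has 4 σ bonds: steric number 4 → sp3.
C4: 3 σ bonds, plus one π bond; 3 regions of electron density → sp2.
C5: 3 σ bonds, plus one π bond; 3 regions of electron density → sp2.
C6: 4 σ bonds — 4 electron domains, sp3.
C7: 3 σ bonds, plus one π bond; 3 regions of electron density → sp2.
C8 is sp: 2 σ bonds, plus two π bonds, 2 electron-density regions.
C9 carries 3 σ bonds, plus one π bond, giving a steric number of 3, so it is sp2.

C1 sp, C2 sp, C3 sp3, C4 sp2, C5 sp2, C6 sp3, C7 sp2, C8 sp, C9 sp2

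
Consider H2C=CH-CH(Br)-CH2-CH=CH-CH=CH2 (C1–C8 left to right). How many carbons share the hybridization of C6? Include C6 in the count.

6

C6 is sp2 (one π bond).
C1: sp2 ✓
C2: sp2 ✓
C3: sp3
C4: sp3
C5: sp2 ✓
C6: sp2 ✓
C7: sp2 ✓
C8: sp2 ✓
6 carbons are sp2.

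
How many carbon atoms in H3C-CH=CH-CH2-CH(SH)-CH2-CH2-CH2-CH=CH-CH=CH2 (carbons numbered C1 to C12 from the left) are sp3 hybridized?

C1: sp3 ✓
C2: sp2
C3: sp2
C4: sp3 ✓
C5: sp3 ✓
C6: sp3 ✓
C7: sp3 ✓
C8: sp3 ✓
C9: sp2
C10: sp2
C11: sp2
C12: sp2
C1, C4, C5, C6, C7, C8 → 6 sp3 carbons.

6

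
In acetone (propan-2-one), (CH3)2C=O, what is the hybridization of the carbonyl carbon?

sp2

The carbonyl carbon (3 σ bonds, plus one π bond) has steric number 3: sp2.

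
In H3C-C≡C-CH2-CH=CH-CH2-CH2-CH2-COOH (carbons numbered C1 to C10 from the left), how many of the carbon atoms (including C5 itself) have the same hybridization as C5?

3

C5 is sp2 (one π bond).
C1: sp3
C2: sp
C3: sp
C4: sp3
C5: sp2 ✓
C6: sp2 ✓
C7: sp3
C8: sp3
C9: sp3
C10: sp2 ✓
3 carbons are sp2.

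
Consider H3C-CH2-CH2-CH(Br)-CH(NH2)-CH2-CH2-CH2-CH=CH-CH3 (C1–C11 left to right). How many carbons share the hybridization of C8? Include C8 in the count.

9

C8 is sp3 (only σ bonds).
C1: sp3 ✓
C2: sp3 ✓
C3: sp3 ✓
C4: sp3 ✓
C5: sp3 ✓
C6: sp3 ✓
C7: sp3 ✓
C8: sp3 ✓
C9: sp2
C10: sp2
C11: sp3 ✓
9 carbons are sp3.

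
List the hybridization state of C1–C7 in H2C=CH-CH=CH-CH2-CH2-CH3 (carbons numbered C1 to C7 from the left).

C1 sp2, C2 sp2, C3 sp2, C4 sp2, C5 sp3, C6 sp3, C7 sp3

C1 is sp2: 3 σ bonds, plus one π bond, 3 electron-density regions.
C2 carries 3 σ bonds, plus one π bond, giving a steric number of 3, so it is sp2.
C3 (3 σ bonds, plus one π bond) has steric number 3: sp2.
C4 (3 σ bonds, plus one π bond) has steric number 3: sp2.
C5 (4 σ bonds) has steric number 4: sp3.
C6 — 4 σ bonds. Steric number 4, so sp3.
C7 carries 4 σ bonds, giving a steric number of 4, so it is sp3.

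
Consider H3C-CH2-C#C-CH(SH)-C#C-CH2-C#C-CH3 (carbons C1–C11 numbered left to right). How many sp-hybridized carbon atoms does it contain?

6

C1: sp3
C2: sp3
C3: sp ✓
C4: sp ✓
C5: sp3
C6: sp ✓
C7: sp ✓
C8: sp3
C9: sp ✓
C10: sp ✓
C11: sp3
C3, C4, C6, C7, C9, C10 → 6 sp carbons.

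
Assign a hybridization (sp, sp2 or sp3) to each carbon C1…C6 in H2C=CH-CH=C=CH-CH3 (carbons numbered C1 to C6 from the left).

C1 sp2, C2 sp2, C3 sp2, C4 sp, C5 sp2, C6 sp3

C1 has 3 σ bonds, plus one π bond: steric number 3 → sp2.
C2 — 3 σ bonds, plus one π bond. Steric number 3, so sp2.
C3 is sp2: 3 σ bonds, plus one π bond, 3 electron-density regions.
C4 has 2 σ bonds, plus two π bonds: steric number 2 → sp.
C5 (3 σ bonds, plus one π bond) has steric number 3: sp2.
C6 (4 σ bonds) has steric number 4: sp3.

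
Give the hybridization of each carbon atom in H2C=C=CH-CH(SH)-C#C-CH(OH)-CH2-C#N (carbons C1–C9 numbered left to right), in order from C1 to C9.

C1 has 3 σ bonds, plus one π bond: steric number 3 → sp2.
C2 (2 σ bonds, plus two π bonds) has steric number 2: sp.
C3: 3 σ bonds, plus one π bond — 3 electron domains, sp2.
C4: 4 σ bonds; 4 regions of electron density → sp3.
C5 is sp: 2 σ bonds, plus two π bonds, 2 electron-density regions.
C6 carries 2 σ bonds, plus two π bonds, giving a steric number of 2, so it is sp.
C7 (4 σ bonds) has steric number 4: sp3.
C8: 4 σ bonds; 4 regions of electron density → sp3.
C9 — 2 σ bonds, plus two π bonds. Steric number 2, so sp.

C1 sp2, C2 sp, C3 sp2, C4 sp3, C5 sp, C6 sp, C7 sp3, C8 sp3, C9 sp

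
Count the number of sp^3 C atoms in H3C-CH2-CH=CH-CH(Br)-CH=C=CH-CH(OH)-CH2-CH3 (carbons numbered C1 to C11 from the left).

C1: sp3 ✓
C2: sp3 ✓
C3: sp2
C4: sp2
C5: sp3 ✓
C6: sp2
C7: sp
C8: sp2
C9: sp3 ✓
C10: sp3 ✓
C11: sp3 ✓
C1, C2, C5, C9, C10, C11 → 6 sp3 carbons.

6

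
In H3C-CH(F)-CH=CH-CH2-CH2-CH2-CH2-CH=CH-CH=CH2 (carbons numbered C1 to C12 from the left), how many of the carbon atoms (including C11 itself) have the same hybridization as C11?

C11 is sp2 (one π bond).
C1: sp3
C2: sp3
C3: sp2 ✓
C4: sp2 ✓
C5: sp3
C6: sp3
C7: sp3
C8: sp3
C9: sp2 ✓
C10: sp2 ✓
C11: sp2 ✓
C12: sp2 ✓
6 carbons are sp2.

6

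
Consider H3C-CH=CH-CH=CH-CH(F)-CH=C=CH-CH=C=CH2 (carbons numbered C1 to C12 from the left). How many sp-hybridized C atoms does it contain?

2

C1: sp3
C2: sp2
C3: sp2
C4: sp2
C5: sp2
C6: sp3
C7: sp2
C8: sp ✓
C9: sp2
C10: sp2
C11: sp ✓
C12: sp2
C8, C11 → 2 sp carbons.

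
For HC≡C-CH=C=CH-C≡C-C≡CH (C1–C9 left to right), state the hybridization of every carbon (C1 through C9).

C1 has 2 σ bonds, plus two π bonds: steric number 2 → sp.
C2 carries 2 σ bonds, plus two π bonds, giving a steric number of 2, so it is sp.
C3 has 3 σ bonds, plus one π bond: steric number 3 → sp2.
C4 carries 2 σ bonds, plus two π bonds, giving a steric number of 2, so it is sp.
C5: 3 σ bonds, plus one π bond — 3 electron domains, sp2.
C6: 2 σ bonds, plus two π bonds — 2 electron domains, sp.
C7 (2 σ bonds, plus two π bonds) has steric number 2: sp.
C8: 2 σ bonds, plus two π bonds; 2 regions of electron density → sp.
C9 has 2 σ bonds, plus two π bonds: steric number 2 → sp.

C1 sp, C2 sp, C3 sp2, C4 sp, C5 sp2, C6 sp, C7 sp, C8 sp, C9 sp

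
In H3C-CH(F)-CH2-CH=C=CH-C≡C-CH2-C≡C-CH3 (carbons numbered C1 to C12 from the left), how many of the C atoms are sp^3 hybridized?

5

C1: sp3 ✓
C2: sp3 ✓
C3: sp3 ✓
C4: sp2
C5: sp
C6: sp2
C7: sp
C8: sp
C9: sp3 ✓
C10: sp
C11: sp
C12: sp3 ✓
C1, C2, C3, C9, C12 → 5 sp3 carbons.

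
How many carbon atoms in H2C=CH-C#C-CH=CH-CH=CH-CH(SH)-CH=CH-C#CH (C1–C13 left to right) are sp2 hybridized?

8

C1: sp2 ✓
C2: sp2 ✓
C3: sp
C4: sp
C5: sp2 ✓
C6: sp2 ✓
C7: sp2 ✓
C8: sp2 ✓
C9: sp3
C10: sp2 ✓
C11: sp2 ✓
C12: sp
C13: sp
C1, C2, C5, C6, C7, C8, C10, C11 → 8 sp2 carbons.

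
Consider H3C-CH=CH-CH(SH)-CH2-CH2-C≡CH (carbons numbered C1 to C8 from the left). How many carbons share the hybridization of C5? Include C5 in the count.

C5 is sp3 (only σ bonds).
C1: sp3 ✓
C2: sp2
C3: sp2
C4: sp3 ✓
C5: sp3 ✓
C6: sp3 ✓
C7: sp
C8: sp
4 carbons are sp3.

4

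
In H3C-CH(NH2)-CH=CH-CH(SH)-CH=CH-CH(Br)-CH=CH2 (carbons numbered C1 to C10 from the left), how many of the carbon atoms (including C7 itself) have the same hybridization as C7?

6

C7 is sp2 (one π bond).
C1: sp3
C2: sp3
C3: sp2 ✓
C4: sp2 ✓
C5: sp3
C6: sp2 ✓
C7: sp2 ✓
C8: sp3
C9: sp2 ✓
C10: sp2 ✓
6 carbons are sp2.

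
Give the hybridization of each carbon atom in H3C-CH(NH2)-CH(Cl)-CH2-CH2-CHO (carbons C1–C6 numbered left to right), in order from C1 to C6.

C1 sp3, C2 sp3, C3 sp3, C4 sp3, C5 sp3, C6 sp2

C1: 4 σ bonds — 4 electron domains, sp3.
C2 — 4 σ bonds. Steric number 4, so sp3.
C3 (4 σ bonds) has steric number 4: sp3.
C4 carries 4 σ bonds, giving a steric number of 4, so it is sp3.
C5: 4 σ bonds; 4 regions of electron density → sp3.
C6 is sp2: 3 σ bonds, plus one π bond, 3 electron-density regions.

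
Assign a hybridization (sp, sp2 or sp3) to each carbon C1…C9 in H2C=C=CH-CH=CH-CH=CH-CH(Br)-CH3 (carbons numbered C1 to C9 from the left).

C1 sp2, C2 sp, C3 sp2, C4 sp2, C5 sp2, C6 sp2, C7 sp2, C8 sp3, C9 sp3

C1: 3 σ bonds, plus one π bond — 3 electron domains, sp2.
C2: 2 σ bonds, plus two π bonds; 2 regions of electron density → sp.
C3: 3 σ bonds, plus one π bond — 3 electron domains, sp2.
C4: 3 σ bonds, plus one π bond; 3 regions of electron density → sp2.
C5 — 3 σ bonds, plus one π bond. Steric number 3, so sp2.
C6 — 3 σ bonds, plus one π bond. Steric number 3, so sp2.
C7 (3 σ bonds, plus one π bond) has steric number 3: sp2.
C8 has 4 σ bonds: steric number 4 → sp3.
C9 — 4 σ bonds. Steric number 4, so sp3.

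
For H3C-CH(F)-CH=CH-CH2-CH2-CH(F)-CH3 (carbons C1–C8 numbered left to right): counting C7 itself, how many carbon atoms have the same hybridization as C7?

6

C7 is sp3 (only σ bonds).
C1: sp3 ✓
C2: sp3 ✓
C3: sp2
C4: sp2
C5: sp3 ✓
C6: sp3 ✓
C7: sp3 ✓
C8: sp3 ✓
6 carbons are sp3.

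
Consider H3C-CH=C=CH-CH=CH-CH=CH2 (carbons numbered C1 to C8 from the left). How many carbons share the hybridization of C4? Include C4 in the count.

C4 is sp2 (one π bond).
C1: sp3
C2: sp2 ✓
C3: sp
C4: sp2 ✓
C5: sp2 ✓
C6: sp2 ✓
C7: sp2 ✓
C8: sp2 ✓
6 carbons are sp2.

6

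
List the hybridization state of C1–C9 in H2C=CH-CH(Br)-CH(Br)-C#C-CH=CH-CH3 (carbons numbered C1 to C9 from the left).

C1 sp2, C2 sp2, C3 sp3, C4 sp3, C5 sp, C6 sp, C7 sp2, C8 sp2, C9 sp3

C1: 3 σ bonds, plus one π bond — 3 electron domains, sp2.
C2 is sp2: 3 σ bonds, plus one π bond, 3 electron-density regions.
C3 has 4 σ bonds: steric number 4 → sp3.
C4: 4 σ bonds — 4 electron domains, sp3.
C5 has 2 σ bonds, plus two π bonds: steric number 2 → sp.
C6 carries 2 σ bonds, plus two π bonds, giving a steric number of 2, so it is sp.
C7 carries 3 σ bonds, plus one π bond, giving a steric number of 3, so it is sp2.
C8 (3 σ bonds, plus one π bond) has steric number 3: sp2.
C9 is sp3: 4 σ bonds, 4 electron-density regions.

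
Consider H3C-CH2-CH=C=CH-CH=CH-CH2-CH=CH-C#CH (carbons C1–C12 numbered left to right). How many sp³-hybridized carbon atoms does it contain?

3

C1: sp3 ✓
C2: sp3 ✓
C3: sp2
C4: sp
C5: sp2
C6: sp2
C7: sp2
C8: sp3 ✓
C9: sp2
C10: sp2
C11: sp
C12: sp
C1, C2, C8 → 3 sp3 carbons.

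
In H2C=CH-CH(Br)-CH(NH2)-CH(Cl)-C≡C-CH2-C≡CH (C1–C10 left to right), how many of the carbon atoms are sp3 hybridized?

C1: sp2
C2: sp2
C3: sp3 ✓
C4: sp3 ✓
C5: sp3 ✓
C6: sp
C7: sp
C8: sp3 ✓
C9: sp
C10: sp
C3, C4, C5, C8 → 4 sp3 carbons.

4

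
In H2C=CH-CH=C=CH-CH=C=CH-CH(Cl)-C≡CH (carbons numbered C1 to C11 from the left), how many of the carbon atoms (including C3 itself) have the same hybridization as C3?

6

C3 is sp2 (one π bond).
C1: sp2 ✓
C2: sp2 ✓
C3: sp2 ✓
C4: sp
C5: sp2 ✓
C6: sp2 ✓
C7: sp
C8: sp2 ✓
C9: sp3
C10: sp
C11: sp
6 carbons are sp2.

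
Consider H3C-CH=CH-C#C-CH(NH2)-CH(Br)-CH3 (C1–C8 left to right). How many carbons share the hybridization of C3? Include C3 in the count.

2

C3 is sp2 (one π bond).
C1: sp3
C2: sp2 ✓
C3: sp2 ✓
C4: sp
C5: sp
C6: sp3
C7: sp3
C8: sp3
2 carbons are sp2.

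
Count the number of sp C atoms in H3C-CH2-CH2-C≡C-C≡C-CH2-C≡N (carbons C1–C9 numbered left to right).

C1: sp3
C2: sp3
C3: sp3
C4: sp ✓
C5: sp ✓
C6: sp ✓
C7: sp ✓
C8: sp3
C9: sp ✓
C4, C5, C6, C7, C9 → 5 sp carbons.

5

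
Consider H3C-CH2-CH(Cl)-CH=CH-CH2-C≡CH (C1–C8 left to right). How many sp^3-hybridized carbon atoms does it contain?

C1: sp3 ✓
C2: sp3 ✓
C3: sp3 ✓
C4: sp2
C5: sp2
C6: sp3 ✓
C7: sp
C8: sp
C1, C2, C3, C6 → 4 sp3 carbons.

4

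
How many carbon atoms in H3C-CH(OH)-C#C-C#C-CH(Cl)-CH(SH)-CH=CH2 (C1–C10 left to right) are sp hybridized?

C1: sp3
C2: sp3
C3: sp ✓
C4: sp ✓
C5: sp ✓
C6: sp ✓
C7: sp3
C8: sp3
C9: sp2
C10: sp2
C3, C4, C5, C6 → 4 sp carbons.

4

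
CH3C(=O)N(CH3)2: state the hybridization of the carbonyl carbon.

sp2

The carbonyl carbon has 3 σ bonds, plus one π bond: steric number 3 → sp2.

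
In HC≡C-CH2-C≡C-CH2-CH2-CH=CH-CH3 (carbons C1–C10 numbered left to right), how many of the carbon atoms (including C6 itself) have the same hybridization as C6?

C6 is sp3 (only σ bonds).
C1: sp
C2: sp
C3: sp3 ✓
C4: sp
C5: sp
C6: sp3 ✓
C7: sp3 ✓
C8: sp2
C9: sp2
C10: sp3 ✓
4 carbons are sp3.

4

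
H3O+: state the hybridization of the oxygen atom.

sp³

Three σ bonds + one lone pair = steric number 4 → sp3.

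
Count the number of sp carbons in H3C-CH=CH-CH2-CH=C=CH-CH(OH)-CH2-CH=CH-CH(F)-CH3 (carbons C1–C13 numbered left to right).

C1: sp3
C2: sp2
C3: sp2
C4: sp3
C5: sp2
C6: sp ✓
C7: sp2
C8: sp3
C9: sp3
C10: sp2
C11: sp2
C12: sp3
C13: sp3
C6 → 1 sp carbon.

1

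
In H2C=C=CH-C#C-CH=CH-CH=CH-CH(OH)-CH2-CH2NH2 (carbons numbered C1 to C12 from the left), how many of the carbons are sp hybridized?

C1: sp2
C2: sp ✓
C3: sp2
C4: sp ✓
C5: sp ✓
C6: sp2
C7: sp2
C8: sp2
C9: sp2
C10: sp3
C11: sp3
C12: sp3
C2, C4, C5 → 3 sp carbons.

3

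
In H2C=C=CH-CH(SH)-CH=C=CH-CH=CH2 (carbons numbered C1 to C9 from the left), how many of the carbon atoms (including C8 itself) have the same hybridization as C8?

C8 is sp2 (one π bond).
C1: sp2 ✓
C2: sp
C3: sp2 ✓
C4: sp3
C5: sp2 ✓
C6: sp
C7: sp2 ✓
C8: sp2 ✓
C9: sp2 ✓
6 carbons are sp2.

6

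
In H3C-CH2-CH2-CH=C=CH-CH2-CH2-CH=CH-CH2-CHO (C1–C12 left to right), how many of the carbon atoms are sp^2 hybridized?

5

C1: sp3
C2: sp3
C3: sp3
C4: sp2 ✓
C5: sp
C6: sp2 ✓
C7: sp3
C8: sp3
C9: sp2 ✓
C10: sp2 ✓
C11: sp3
C12: sp2 ✓
C4, C6, C9, C10, C12 → 5 sp2 carbons.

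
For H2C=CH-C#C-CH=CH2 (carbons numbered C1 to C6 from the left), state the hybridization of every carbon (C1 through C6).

C1 sp2, C2 sp2, C3 sp, C4 sp, C5 sp2, C6 sp2

C1: 3 σ bonds, plus one π bond — 3 electron domains, sp2.
C2: 3 σ bonds, plus one π bond; 3 regions of electron density → sp2.
C3 (2 σ bonds, plus two π bonds) has steric number 2: sp.
C4 — 2 σ bonds, plus two π bonds. Steric number 2, so sp.
C5 is sp2: 3 σ bonds, plus one π bond, 3 electron-density regions.
C6 carries 3 σ bonds, plus one π bond, giving a steric number of 3, so it is sp2.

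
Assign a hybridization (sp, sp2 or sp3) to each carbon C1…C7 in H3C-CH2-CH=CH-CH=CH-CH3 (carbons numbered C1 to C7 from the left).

C1 — 4 σ bonds. Steric number 4, so sp3.
C2: 4 σ bonds — 4 electron domains, sp3.
C3 has 3 σ bonds, plus one π bond: steric number 3 → sp2.
C4 (3 σ bonds, plus one π bond) has steric number 3: sp2.
C5: 3 σ bonds, plus one π bond — 3 electron domains, sp2.
C6: 3 σ bonds, plus one π bond — 3 electron domains, sp2.
C7 carries 4 σ bonds, giving a steric number of 4, so it is sp3.

C1 sp3, C2 sp3, C3 sp2, C4 sp2, C5 sp2, C6 sp2, C7 sp3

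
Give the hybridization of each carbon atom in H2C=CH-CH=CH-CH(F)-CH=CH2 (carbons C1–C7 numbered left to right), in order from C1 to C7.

C1: 3 σ bonds, plus one π bond — 3 electron domains, sp2.
C2 has 3 σ bonds, plus one π bond: steric number 3 → sp2.
C3 — 3 σ bonds, plus one π bond. Steric number 3, so sp2.
C4 — 3 σ bonds, plus one π bond. Steric number 3, so sp2.
C5 is sp3: 4 σ bonds, 4 electron-density regions.
C6 (3 σ bonds, plus one π bond) has steric number 3: sp2.
C7 has 3 σ bonds, plus one π bond: steric number 3 → sp2.

C1 sp2, C2 sp2, C3 sp2, C4 sp2, C5 sp3, C6 sp2, C7 sp2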